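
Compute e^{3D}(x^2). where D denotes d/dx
x^{2} + 6 x + 9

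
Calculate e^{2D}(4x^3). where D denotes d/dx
4 x^{3} + 24 x^{2} + 48 x + 32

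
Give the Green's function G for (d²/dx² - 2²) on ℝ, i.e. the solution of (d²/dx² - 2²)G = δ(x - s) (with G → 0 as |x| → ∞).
-\frac{e^{-2|x-s|}}{4}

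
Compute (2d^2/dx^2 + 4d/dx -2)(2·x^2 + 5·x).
- 4 x^{2} + 6 x + 28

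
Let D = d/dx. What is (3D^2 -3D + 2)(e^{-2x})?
20 e^{- 2 x}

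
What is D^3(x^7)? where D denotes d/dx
210 x^{4}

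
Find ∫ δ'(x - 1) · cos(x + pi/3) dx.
\sin{\left(1 + \frac{\pi}{3} \right)}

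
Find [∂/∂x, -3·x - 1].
-3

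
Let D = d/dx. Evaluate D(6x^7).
42 x^{6}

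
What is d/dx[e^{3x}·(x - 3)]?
\left(3 x - 8\right) e^{3 x}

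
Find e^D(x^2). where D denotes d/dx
x^{2} + 2 x + 1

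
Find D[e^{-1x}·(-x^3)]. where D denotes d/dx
x^{2} \left(x - 3\right) e^{- x}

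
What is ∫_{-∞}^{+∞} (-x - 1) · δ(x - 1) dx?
-2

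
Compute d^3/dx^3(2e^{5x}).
250 e^{5 x}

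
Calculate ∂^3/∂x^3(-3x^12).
- 3960 x^{9}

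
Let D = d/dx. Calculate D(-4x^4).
- 16 x^{3}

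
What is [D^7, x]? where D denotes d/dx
7D^{6}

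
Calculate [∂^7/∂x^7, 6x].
42\frac{d^{6}}{dx^{6}}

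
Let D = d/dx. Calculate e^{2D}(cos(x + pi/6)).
\cos{\left(x + \frac{\pi}{6} + 2 \right)}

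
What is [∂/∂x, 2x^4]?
8 x^{3}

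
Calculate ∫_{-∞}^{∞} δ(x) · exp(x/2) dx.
1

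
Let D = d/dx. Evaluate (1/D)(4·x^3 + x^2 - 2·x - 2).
x^{4} + \frac{x^{3}}{3} - x^{2} - 2 x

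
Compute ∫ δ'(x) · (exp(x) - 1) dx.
-1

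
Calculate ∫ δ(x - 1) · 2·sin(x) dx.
2 \sin{\left(1 \right)}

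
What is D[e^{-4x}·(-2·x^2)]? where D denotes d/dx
4 x \left(2 x - 1\right) e^{- 4 x}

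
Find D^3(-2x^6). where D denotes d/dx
- 240 x^{3}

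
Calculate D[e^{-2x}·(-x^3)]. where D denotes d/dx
x^{2} \left(2 x - 3\right) e^{- 2 x}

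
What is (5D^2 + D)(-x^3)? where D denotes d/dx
3 x \left(- x - 10\right)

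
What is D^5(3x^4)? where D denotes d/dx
0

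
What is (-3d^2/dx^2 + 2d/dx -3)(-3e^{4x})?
129 e^{4 x}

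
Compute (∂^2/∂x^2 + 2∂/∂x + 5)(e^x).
8 e^{x}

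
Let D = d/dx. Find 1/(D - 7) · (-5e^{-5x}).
\frac{5 e^{- 5 x}}{12}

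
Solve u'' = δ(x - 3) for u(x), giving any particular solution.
\frac{|x - 3|}{2}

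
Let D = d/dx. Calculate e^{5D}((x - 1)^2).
x^{2} + 8 x + 16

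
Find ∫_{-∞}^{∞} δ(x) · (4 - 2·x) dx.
4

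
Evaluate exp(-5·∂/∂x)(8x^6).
8 x^{6} - 240 x^{5} + 3000 x^{4} - 20000 x^{3} + 75000 x^{2} - 150000 x + 125000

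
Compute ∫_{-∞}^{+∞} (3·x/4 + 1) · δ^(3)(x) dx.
0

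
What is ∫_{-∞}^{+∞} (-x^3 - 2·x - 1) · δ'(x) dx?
2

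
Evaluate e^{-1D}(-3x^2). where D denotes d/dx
- 3 x^{2} + 6 x - 3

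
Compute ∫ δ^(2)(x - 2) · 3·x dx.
0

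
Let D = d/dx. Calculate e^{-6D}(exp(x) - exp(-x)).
- e^{6 - x} + e^{x - 6}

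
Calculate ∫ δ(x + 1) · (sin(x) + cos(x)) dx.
- \sin{\left(1 \right)} + \cos{\left(1 \right)}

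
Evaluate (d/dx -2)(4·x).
4 - 8 x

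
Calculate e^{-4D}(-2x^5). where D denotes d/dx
- 2 x^{5} + 40 x^{4} - 320 x^{3} + 1280 x^{2} - 2560 x + 2048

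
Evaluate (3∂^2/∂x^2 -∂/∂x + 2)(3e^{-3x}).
96 e^{- 3 x}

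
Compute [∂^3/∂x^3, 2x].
6\frac{d^{2}}{dx^{2}}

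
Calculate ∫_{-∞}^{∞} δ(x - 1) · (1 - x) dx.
0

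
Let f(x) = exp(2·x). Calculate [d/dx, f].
2 e^{2 x}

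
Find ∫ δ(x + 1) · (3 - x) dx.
4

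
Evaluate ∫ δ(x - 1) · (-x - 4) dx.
-5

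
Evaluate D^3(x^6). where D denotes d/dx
120 x^{3}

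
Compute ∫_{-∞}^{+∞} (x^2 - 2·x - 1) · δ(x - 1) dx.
-2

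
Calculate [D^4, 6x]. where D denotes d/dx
24D^{3}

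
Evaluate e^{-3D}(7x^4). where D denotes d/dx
7 x^{4} - 84 x^{3} + 378 x^{2} - 756 x + 567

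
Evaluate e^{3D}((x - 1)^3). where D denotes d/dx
x^{3} + 6 x^{2} + 12 x + 8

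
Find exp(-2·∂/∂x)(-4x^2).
- 4 x^{2} + 16 x - 16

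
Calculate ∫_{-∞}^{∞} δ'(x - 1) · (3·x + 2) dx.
-3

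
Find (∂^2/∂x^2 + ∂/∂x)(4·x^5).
20 x^{3} \left(x + 4\right)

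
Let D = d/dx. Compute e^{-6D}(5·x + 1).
5 x - 29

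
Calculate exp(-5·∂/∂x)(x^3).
x^{3} - 15 x^{2} + 75 x - 125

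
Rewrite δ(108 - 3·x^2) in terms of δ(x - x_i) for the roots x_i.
\frac{\delta(x - 6) + \delta(x + 6)}{36}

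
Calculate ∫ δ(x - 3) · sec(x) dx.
\sec{\left(3 \right)}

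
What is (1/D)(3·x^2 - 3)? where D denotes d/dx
x^{3} - 3 x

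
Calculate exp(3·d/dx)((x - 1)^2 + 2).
x^{2} + 4 x + 6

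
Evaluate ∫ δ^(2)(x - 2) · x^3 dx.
12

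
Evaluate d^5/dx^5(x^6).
720 x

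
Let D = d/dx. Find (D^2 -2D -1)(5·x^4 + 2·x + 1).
- 5 x^{4} - 40 x^{3} + 60 x^{2} - 2 x - 5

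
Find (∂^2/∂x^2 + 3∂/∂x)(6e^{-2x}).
- 12 e^{- 2 x}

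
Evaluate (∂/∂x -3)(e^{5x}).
2 e^{5 x}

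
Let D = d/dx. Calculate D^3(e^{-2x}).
- 8 e^{- 2 x}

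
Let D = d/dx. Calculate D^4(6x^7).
5040 x^{3}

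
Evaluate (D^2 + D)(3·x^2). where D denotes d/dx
6 x + 6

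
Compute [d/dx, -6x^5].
- 30 x^{4}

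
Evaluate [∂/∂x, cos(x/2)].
- \frac{\sin{\left(\frac{x}{2} \right)}}{2}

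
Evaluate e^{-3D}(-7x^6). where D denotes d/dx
- 7 x^{6} + 126 x^{5} - 945 x^{4} + 3780 x^{3} - 8505 x^{2} + 10206 x - 5103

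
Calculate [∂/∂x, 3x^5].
15 x^{4}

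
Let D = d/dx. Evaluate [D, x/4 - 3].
\frac{1}{4}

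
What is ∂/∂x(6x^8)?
48 x^{7}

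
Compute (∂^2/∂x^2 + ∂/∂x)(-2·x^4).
8 x^{2} \left(- x - 3\right)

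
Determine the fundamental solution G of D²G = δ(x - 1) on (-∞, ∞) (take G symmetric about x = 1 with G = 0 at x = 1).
\frac{|x - 1|}{2}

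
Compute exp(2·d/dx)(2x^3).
2 x^{3} + 12 x^{2} + 24 x + 16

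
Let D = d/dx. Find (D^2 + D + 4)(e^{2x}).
10 e^{2 x}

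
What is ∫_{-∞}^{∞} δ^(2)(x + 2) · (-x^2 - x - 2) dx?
-2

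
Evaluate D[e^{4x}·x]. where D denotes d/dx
\left(4 x + 1\right) e^{4 x}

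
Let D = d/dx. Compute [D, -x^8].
- 8 x^{7}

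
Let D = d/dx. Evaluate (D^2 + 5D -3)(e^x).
3 e^{x}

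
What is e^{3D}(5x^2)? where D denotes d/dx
5 x^{2} + 30 x + 45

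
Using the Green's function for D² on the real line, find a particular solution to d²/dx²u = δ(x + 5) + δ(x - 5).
\frac{|x + 5|}{2} + \frac{|x - 5|}{2}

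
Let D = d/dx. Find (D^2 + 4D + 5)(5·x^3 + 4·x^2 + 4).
25 x^{3} + 80 x^{2} + 62 x + 28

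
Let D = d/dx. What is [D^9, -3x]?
-27D^{8}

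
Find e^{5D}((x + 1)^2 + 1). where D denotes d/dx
x^{2} + 12 x + 37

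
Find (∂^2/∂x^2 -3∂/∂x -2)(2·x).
- 4 x - 6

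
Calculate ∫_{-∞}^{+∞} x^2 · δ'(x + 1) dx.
2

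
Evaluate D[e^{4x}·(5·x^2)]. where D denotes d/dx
10 x \left(2 x + 1\right) e^{4 x}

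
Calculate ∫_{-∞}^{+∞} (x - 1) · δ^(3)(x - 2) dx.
0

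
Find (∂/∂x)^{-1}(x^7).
\frac{x^{8}}{8}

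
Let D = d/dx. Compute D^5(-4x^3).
0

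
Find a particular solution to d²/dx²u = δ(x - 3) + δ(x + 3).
\frac{|x - 3|}{2} + \frac{|x + 3|}{2}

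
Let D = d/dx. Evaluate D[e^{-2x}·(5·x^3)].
x^{2} \left(15 - 10 x\right) e^{- 2 x}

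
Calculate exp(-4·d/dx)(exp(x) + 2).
e^{x - 4} + 2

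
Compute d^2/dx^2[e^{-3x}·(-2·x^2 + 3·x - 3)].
\left(- 18 x^{2} + 51 x - 49\right) e^{- 3 x}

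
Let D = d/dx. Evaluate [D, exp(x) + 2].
e^{x}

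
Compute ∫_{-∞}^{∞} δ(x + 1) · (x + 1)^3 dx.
0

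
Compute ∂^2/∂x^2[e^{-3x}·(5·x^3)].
15 x \left(3 x^{2} - 6 x + 2\right) e^{- 3 x}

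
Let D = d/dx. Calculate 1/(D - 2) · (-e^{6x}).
- \frac{e^{6 x}}{4}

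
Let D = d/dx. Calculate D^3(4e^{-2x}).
- 32 e^{- 2 x}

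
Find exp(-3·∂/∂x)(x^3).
x^{3} - 9 x^{2} + 27 x - 27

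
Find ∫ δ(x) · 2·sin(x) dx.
0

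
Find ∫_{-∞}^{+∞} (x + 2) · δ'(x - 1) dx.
-1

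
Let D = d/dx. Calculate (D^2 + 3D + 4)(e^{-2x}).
2 e^{- 2 x}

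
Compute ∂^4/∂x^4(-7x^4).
-168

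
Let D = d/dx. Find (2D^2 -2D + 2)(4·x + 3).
8 x - 2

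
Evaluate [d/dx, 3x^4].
12 x^{3}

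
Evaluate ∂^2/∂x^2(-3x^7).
- 126 x^{5}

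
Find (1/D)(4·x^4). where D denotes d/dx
\frac{4 x^{5}}{5}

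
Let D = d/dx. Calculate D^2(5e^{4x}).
80 e^{4 x}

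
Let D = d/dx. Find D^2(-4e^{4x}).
- 64 e^{4 x}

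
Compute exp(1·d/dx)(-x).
- x - 1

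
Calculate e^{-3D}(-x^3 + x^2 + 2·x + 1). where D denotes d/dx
- x^{3} + 10 x^{2} - 31 x + 31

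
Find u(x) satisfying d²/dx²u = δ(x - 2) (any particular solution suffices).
\frac{|x - 2|}{2}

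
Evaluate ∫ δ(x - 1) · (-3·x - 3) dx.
-6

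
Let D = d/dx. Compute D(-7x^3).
- 21 x^{2}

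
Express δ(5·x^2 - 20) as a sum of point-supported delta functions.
\frac{\delta(x - 2) + \delta(x + 2)}{20}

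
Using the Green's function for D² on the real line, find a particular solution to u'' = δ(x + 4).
\frac{|x + 4|}{2}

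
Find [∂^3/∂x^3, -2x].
-6\frac{d^{2}}{dx^{2}}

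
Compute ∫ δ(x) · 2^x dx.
1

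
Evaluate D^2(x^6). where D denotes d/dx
30 x^{4}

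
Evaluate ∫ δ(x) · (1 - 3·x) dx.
1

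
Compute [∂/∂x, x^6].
6 x^{5}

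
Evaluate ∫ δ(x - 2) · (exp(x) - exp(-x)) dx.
2 \sinh{\left(2 \right)}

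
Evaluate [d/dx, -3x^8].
- 24 x^{7}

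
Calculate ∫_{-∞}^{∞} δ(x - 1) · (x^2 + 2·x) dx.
3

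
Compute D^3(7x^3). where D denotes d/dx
42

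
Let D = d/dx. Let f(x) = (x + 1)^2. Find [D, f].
2 x + 2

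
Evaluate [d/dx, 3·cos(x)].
- 3 \sin{\left(x \right)}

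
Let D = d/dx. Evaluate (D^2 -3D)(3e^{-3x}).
54 e^{- 3 x}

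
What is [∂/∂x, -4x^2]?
- 8 x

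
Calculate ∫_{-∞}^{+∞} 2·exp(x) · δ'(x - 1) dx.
- 2 e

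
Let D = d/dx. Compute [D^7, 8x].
56D^{6}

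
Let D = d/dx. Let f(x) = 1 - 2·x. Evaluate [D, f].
-2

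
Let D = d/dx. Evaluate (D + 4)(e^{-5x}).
- e^{- 5 x}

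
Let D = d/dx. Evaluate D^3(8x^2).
0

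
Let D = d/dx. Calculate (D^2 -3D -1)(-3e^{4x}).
- 9 e^{4 x}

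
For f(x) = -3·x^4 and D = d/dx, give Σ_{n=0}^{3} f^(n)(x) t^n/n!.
3 x \left(- 4 t^{3} - 6 t^{2} x - 4 t x^{2} - x^{3}\right)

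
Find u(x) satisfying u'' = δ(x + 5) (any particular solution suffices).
\frac{|x + 5|}{2}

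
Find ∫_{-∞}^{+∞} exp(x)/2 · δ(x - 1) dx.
\frac{e}{2}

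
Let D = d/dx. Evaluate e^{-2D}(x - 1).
x - 3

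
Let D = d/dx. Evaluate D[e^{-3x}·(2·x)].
2 \left(1 - 3 x\right) e^{- 3 x}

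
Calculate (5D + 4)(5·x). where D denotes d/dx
20 x + 25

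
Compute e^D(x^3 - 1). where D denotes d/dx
x \left(x^{2} + 3 x + 3\right)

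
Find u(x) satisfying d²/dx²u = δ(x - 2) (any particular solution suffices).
\frac{|x - 2|}{2}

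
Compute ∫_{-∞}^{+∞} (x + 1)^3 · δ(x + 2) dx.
-1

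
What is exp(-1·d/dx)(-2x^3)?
- 2 x^{3} + 6 x^{2} - 6 x + 2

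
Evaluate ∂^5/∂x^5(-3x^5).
-360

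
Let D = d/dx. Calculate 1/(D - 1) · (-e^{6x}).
- \frac{e^{6 x}}{5}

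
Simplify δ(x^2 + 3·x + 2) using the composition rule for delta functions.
\frac{\delta(x + 1) + \delta(x + 2)}{1}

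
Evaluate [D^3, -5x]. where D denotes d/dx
-15D^{2}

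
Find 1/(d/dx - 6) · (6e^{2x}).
- \frac{3 e^{2 x}}{2}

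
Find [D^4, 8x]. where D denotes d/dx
32D^{3}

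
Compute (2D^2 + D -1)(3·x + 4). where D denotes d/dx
- 3 x - 1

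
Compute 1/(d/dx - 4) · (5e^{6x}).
\frac{5 e^{6 x}}{2}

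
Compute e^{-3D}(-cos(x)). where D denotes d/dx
- \cos{\left(x - 3 \right)}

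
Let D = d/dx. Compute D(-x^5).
- 5 x^{4}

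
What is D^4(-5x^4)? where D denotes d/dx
-120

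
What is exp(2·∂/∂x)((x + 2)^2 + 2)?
x^{2} + 8 x + 18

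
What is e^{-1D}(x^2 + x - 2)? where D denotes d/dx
x^{2} - x - 2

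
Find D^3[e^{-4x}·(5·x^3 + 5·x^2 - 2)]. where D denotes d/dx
2 \left(- 160 x^{3} + 200 x^{2} + 60 x + 19\right) e^{- 4 x}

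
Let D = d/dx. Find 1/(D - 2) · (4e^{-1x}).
- \frac{4 e^{- x}}{3}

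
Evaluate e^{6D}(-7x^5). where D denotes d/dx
- 7 x^{5} - 210 x^{4} - 2520 x^{3} - 15120 x^{2} - 45360 x - 54432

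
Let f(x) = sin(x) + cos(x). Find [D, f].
- \sin{\left(x \right)} + \cos{\left(x \right)}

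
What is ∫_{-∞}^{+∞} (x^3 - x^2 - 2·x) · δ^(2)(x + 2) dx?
-14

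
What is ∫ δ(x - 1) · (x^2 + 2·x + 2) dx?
5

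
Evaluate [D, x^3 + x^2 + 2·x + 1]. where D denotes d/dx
3 x^{2} + 2 x + 2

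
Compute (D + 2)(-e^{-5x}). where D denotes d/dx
3 e^{- 5 x}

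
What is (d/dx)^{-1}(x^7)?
\frac{x^{8}}{8}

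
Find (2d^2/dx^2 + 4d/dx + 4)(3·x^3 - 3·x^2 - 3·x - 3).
12 x^{3} + 24 x^{2} - 36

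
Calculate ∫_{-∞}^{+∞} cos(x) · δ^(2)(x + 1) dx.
- \cos{\left(1 \right)}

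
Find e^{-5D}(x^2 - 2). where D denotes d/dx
x^{2} - 10 x + 23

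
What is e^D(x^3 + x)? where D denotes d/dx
x^{3} + 3 x^{2} + 4 x + 2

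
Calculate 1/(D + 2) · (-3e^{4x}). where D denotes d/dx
- \frac{e^{4 x}}{2}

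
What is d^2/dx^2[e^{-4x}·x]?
8 \left(2 x - 1\right) e^{- 4 x}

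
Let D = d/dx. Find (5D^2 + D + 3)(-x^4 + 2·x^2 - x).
- 3 x^{4} - 4 x^{3} - 54 x^{2} + x + 19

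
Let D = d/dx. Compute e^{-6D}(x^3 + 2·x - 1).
x^{3} - 18 x^{2} + 110 x - 229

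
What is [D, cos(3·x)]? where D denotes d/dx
- 3 \sin{\left(3 x \right)}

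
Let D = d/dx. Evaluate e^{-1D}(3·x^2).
3 x^{2} - 6 x + 3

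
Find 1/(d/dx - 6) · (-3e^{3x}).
e^{3 x}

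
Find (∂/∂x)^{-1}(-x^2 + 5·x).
- \frac{x^{3}}{3} + \frac{5 x^{2}}{2}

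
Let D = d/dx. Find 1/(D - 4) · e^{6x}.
\frac{e^{6 x}}{2}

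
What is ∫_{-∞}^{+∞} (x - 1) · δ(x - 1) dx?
0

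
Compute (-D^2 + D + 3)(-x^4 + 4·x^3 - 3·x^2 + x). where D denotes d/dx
- 3 x^{4} + 8 x^{3} + 15 x^{2} - 27 x + 7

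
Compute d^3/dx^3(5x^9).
2520 x^{6}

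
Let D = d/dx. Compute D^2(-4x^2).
-8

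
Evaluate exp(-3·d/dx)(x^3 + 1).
x^{3} - 9 x^{2} + 27 x - 26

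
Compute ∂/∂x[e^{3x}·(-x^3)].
3 x^{2} \left(- x - 1\right) e^{3 x}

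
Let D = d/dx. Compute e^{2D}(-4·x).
- 4 x - 8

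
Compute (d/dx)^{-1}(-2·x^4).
- \frac{2 x^{5}}{5}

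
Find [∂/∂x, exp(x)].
e^{x}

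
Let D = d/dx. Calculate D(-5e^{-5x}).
25 e^{- 5 x}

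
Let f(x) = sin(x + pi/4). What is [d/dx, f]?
\cos{\left(x + \frac{\pi}{4} \right)}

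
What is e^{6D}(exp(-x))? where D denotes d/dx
e^{- x - 6}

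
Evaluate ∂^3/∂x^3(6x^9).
3024 x^{6}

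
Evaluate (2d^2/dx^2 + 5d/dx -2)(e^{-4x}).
10 e^{- 4 x}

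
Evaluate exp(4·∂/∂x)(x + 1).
x + 5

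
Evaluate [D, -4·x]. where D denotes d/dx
-4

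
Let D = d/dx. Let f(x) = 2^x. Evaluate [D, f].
2^{x} \log{\left(2 \right)}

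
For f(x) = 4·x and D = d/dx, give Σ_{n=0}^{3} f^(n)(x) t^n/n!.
4 t + 4 x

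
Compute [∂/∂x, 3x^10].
30 x^{9}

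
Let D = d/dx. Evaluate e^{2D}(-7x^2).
- 7 x^{2} - 28 x - 28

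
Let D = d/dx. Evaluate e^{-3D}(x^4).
x^{4} - 12 x^{3} + 54 x^{2} - 108 x + 81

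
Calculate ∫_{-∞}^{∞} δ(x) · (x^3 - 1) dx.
-1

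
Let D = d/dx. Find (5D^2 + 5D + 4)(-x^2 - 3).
- 4 x^{2} - 10 x - 22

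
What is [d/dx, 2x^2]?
4 x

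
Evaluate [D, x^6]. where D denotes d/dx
6 x^{5}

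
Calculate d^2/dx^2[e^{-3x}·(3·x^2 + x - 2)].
9 \left(3 x^{2} - 3 x - 2\right) e^{- 3 x}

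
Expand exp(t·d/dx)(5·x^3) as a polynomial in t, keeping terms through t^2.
5 x \left(3 t^{2} + 3 t x + x^{2}\right)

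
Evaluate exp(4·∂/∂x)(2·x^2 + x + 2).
2 x^{2} + 17 x + 38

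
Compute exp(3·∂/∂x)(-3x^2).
- 3 x^{2} - 18 x - 27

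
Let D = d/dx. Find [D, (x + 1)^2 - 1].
2 x + 2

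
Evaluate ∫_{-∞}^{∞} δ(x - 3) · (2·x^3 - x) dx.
51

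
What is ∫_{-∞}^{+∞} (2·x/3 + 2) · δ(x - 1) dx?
\frac{8}{3}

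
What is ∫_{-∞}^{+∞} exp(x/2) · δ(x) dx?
1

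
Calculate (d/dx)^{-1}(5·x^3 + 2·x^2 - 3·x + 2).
\frac{5 x^{4}}{4} + \frac{2 x^{3}}{3} - \frac{3 x^{2}}{2} + 2 x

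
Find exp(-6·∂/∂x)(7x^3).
7 x^{3} - 126 x^{2} + 756 x - 1512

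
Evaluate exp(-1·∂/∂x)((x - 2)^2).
x^{2} - 6 x + 9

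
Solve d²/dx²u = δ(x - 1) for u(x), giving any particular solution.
\frac{|x - 1|}{2}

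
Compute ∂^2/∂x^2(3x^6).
90 x^{4}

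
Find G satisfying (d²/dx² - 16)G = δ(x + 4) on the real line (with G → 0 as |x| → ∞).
-\frac{e^{-4|x + 4|}}{8}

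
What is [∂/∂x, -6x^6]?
- 36 x^{5}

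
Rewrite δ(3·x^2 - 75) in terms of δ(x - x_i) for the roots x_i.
\frac{\delta(x - 5) + \delta(x + 5)}{30}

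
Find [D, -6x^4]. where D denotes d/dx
- 24 x^{3}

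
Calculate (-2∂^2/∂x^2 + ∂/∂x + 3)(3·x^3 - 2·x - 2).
9 x^{3} + 9 x^{2} - 42 x - 8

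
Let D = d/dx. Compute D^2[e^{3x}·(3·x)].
\left(27 x + 18\right) e^{3 x}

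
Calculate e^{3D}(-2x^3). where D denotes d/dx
- 2 x^{3} - 18 x^{2} - 54 x - 54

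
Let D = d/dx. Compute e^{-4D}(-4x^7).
- 4 x^{7} + 112 x^{6} - 1344 x^{5} + 8960 x^{4} - 35840 x^{3} + 86016 x^{2} - 114688 x + 65536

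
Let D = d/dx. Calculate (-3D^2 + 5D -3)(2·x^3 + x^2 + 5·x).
- 6 x^{3} + 27 x^{2} - 41 x + 19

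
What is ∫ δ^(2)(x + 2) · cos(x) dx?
- \cos{\left(2 \right)}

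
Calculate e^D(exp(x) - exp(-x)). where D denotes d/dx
2 \sinh{\left(x + 1 \right)}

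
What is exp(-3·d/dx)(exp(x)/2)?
\frac{e^{x - 3}}{2}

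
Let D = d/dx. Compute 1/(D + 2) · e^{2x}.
\frac{e^{2 x}}{4}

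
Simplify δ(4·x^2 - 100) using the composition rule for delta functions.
\frac{\delta(x - 5) + \delta(x + 5)}{40}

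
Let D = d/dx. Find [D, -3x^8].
- 24 x^{7}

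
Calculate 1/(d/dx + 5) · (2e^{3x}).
\frac{e^{3 x}}{4}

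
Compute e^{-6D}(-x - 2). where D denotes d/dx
4 - x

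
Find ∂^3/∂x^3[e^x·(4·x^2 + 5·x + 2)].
\left(4 x^{2} + 29 x + 41\right) e^{x}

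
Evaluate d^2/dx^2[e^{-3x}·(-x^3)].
3 x \left(- 3 x^{2} + 6 x - 2\right) e^{- 3 x}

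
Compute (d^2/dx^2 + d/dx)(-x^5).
5 x^{3} \left(- x - 4\right)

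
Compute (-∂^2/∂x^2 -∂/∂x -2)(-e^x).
4 e^{x}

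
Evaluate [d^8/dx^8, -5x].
-40\frac{d^{7}}{dx^{7}}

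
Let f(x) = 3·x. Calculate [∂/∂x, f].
3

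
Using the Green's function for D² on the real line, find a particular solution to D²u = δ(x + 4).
\frac{|x + 4|}{2}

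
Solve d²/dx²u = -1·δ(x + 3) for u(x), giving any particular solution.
-\frac{|x + 3|}{2}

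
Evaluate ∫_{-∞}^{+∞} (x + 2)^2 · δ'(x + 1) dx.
-2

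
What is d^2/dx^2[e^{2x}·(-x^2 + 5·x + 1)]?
\left(- 4 x^{2} + 12 x + 22\right) e^{2 x}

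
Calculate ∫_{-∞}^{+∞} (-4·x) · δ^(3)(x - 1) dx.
0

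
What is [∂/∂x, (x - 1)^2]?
2 x - 2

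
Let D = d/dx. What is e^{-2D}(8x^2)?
8 x^{2} - 32 x + 32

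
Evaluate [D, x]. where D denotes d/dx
1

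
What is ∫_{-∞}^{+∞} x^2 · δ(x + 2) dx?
4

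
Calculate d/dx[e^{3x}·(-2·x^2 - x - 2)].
\left(- 6 x^{2} - 7 x - 7\right) e^{3 x}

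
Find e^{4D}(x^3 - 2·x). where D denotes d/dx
x^{3} + 12 x^{2} + 46 x + 56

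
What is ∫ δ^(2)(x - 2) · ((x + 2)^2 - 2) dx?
2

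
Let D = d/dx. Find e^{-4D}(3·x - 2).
3 x - 14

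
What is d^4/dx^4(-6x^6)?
- 2160 x^{2}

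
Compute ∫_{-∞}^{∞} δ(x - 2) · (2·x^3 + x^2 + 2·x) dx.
24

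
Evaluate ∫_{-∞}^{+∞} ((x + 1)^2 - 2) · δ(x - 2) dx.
7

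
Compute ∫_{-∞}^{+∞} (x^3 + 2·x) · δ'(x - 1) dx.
-5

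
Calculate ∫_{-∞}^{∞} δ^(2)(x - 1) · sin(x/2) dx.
- \frac{\sin{\left(\frac{1}{2} \right)}}{4}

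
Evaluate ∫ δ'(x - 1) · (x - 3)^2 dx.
4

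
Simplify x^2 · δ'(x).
0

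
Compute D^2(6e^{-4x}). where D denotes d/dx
96 e^{- 4 x}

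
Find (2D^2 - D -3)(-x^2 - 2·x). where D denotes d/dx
3 x^{2} + 8 x - 2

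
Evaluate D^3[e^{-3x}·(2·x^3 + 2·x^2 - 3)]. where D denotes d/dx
3 \left(- 18 x^{3} + 36 x^{2} + 19\right) e^{- 3 x}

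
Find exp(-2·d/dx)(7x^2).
7 x^{2} - 28 x + 28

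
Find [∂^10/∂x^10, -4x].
-40\frac{d^{9}}{dx^{9}}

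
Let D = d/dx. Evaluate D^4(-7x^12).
- 83160 x^{8}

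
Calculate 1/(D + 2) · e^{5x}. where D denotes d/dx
\frac{e^{5 x}}{7}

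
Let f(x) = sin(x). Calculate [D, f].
\cos{\left(x \right)}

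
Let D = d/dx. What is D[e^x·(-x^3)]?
x^{2} \left(- x - 3\right) e^{x}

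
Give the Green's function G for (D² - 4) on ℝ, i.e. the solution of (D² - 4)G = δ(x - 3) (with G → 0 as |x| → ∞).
-\frac{e^{-2|x - 3|}}{4}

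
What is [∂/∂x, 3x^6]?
18 x^{5}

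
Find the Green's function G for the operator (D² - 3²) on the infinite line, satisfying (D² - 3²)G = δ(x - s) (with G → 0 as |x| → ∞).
-\frac{e^{-3|x-s|}}{6}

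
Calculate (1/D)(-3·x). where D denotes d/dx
- \frac{3 x^{2}}{2}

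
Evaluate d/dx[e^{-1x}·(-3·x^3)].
3 x^{2} \left(x - 3\right) e^{- x}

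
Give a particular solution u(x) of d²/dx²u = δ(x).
\frac{|x|}{2}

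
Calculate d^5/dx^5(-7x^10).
- 211680 x^{5}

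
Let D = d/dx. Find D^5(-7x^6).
- 5040 x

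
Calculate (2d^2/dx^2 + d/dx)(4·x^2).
8 x + 16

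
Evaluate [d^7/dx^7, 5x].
35\frac{d^{6}}{dx^{6}}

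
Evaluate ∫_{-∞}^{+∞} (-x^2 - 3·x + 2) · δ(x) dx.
2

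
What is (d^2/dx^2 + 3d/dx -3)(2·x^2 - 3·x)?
- 6 x^{2} + 21 x - 5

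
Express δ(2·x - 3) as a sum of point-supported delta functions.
\frac{\delta(x - 3/2)}{2}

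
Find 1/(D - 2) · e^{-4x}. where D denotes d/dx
- \frac{e^{- 4 x}}{6}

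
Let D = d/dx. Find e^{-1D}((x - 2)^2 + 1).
x^{2} - 6 x + 10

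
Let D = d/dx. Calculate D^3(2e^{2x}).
16 e^{2 x}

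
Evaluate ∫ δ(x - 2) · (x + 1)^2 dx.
9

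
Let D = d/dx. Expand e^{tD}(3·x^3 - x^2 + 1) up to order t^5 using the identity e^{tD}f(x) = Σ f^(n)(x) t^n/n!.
3 t^{3} + t^{2} \left(9 x - 1\right) + t x \left(9 x - 2\right) + 3 x^{3} - x^{2} + 1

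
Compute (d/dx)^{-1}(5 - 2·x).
- x^{2} + 5 x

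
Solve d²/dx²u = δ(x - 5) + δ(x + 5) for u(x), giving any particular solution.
\frac{|x - 5|}{2} + \frac{|x + 5|}{2}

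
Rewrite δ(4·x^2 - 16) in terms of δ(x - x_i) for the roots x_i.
\frac{\delta(x - 2) + \delta(x + 2)}{16}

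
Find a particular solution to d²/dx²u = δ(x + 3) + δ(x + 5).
\frac{|x + 3|}{2} + \frac{|x + 5|}{2}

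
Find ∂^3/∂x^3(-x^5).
- 60 x^{2}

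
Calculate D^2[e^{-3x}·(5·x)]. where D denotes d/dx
15 \left(3 x - 2\right) e^{- 3 x}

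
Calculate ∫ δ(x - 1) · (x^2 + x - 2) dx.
0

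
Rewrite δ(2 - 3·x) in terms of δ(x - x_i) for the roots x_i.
\frac{\delta(x - 2/3)}{3}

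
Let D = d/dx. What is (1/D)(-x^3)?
- \frac{x^{4}}{4}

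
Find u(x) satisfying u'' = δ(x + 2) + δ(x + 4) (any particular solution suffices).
\frac{|x + 2|}{2} + \frac{|x + 4|}{2}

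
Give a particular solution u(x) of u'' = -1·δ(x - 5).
-\frac{|x - 5|}{2}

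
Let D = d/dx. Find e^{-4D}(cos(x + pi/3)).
\cos{\left(x - 4 + \frac{\pi}{3} \right)}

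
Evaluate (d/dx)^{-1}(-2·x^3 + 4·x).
- \frac{x^{4}}{2} + 2 x^{2}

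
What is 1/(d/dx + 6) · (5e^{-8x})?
- \frac{5 e^{- 8 x}}{2}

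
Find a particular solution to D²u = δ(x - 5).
\frac{|x - 5|}{2}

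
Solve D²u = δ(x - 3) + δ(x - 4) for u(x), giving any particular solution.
\frac{|x - 3|}{2} + \frac{|x - 4|}{2}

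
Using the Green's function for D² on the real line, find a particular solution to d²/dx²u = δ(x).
\frac{|x|}{2}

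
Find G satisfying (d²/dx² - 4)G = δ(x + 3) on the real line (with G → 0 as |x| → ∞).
-\frac{e^{-2|x + 3|}}{4}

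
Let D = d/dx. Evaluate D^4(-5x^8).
- 8400 x^{4}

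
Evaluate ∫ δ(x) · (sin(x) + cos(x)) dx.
1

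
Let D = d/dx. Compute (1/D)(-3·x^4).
- \frac{3 x^{5}}{5}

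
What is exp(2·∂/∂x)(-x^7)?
- x^{7} - 14 x^{6} - 84 x^{5} - 280 x^{4} - 560 x^{3} - 672 x^{2} - 448 x - 128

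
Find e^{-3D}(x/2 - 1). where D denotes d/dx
\frac{x}{2} - \frac{5}{2}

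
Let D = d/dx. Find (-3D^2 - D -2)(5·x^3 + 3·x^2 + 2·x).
- 10 x^{3} - 21 x^{2} - 100 x - 20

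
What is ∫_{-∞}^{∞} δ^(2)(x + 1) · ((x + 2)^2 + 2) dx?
2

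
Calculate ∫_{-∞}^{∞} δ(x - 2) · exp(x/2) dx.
e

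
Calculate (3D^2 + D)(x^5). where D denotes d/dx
5 x^{3} \left(x + 12\right)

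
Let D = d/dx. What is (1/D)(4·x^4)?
\frac{4 x^{5}}{5}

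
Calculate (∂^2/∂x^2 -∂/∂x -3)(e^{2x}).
- e^{2 x}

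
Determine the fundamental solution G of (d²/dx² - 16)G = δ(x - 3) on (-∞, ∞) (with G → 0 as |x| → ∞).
-\frac{e^{-4|x - 3|}}{8}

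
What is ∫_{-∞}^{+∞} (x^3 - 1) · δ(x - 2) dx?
7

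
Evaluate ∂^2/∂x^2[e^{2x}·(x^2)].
\left(4 x^{2} + 8 x + 2\right) e^{2 x}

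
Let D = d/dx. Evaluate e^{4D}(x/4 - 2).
\frac{x}{4} - 1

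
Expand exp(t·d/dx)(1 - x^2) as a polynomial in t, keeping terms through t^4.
- t^{2} - 2 t x - x^{2} + 1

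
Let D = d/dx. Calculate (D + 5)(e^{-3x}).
2 e^{- 3 x}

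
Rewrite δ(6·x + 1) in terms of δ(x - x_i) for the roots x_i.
\frac{\delta(x + 1/6)}{6}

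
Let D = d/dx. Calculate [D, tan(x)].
\frac{1}{\cos^{2}{\left(x \right)}}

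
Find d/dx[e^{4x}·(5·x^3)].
x^{2} \left(20 x + 15\right) e^{4 x}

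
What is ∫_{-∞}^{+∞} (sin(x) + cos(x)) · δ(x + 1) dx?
- \sin{\left(1 \right)} + \cos{\left(1 \right)}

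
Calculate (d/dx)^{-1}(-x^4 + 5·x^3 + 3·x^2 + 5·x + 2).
- \frac{x^{5}}{5} + \frac{5 x^{4}}{4} + x^{3} + \frac{5 x^{2}}{2} + 2 x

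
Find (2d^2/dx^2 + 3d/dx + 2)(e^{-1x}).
e^{- x}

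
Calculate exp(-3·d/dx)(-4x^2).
- 4 x^{2} + 24 x - 36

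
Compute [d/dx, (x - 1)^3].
3 \left(x - 1\right)^{2}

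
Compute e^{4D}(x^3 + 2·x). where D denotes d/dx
x^{3} + 12 x^{2} + 50 x + 72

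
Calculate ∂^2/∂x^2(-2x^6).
- 60 x^{4}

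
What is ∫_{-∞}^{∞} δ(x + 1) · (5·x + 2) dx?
-3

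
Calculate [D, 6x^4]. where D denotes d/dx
24 x^{3}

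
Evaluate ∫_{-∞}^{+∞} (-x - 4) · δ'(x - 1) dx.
1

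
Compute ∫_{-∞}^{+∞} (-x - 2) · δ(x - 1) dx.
-3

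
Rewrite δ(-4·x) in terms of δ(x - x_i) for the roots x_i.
\frac{\delta(x)}{4}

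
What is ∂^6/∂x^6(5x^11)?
1663200 x^{5}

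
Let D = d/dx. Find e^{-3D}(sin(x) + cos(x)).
\sqrt{2} \cos{\left(- x + \frac{\pi}{4} + 3 \right)}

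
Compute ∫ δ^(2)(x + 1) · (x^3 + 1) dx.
-6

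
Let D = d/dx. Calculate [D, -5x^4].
- 20 x^{3}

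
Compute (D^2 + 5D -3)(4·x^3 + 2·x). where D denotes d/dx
- 12 x^{3} + 60 x^{2} + 18 x + 10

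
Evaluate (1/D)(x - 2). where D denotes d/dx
\frac{x^{2}}{2} - 2 x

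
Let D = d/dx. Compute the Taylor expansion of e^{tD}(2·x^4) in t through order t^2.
2 x^{2} \left(6 t^{2} + 4 t x + x^{2}\right)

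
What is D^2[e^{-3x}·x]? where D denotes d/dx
3 \left(3 x - 2\right) e^{- 3 x}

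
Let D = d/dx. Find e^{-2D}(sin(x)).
\sin{\left(x - 2 \right)}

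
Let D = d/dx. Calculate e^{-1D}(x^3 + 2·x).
x^{3} - 3 x^{2} + 5 x - 3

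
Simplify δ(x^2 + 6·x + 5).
\frac{\delta(x + 1) + \delta(x + 5)}{4}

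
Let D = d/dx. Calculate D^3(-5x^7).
- 1050 x^{4}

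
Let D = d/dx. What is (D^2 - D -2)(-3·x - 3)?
6 x + 9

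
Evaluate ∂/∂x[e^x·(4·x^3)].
4 x^{2} \left(x + 3\right) e^{x}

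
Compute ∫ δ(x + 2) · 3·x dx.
-6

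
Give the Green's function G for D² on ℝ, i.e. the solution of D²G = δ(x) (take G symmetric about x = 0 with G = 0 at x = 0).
\frac{|x|}{2}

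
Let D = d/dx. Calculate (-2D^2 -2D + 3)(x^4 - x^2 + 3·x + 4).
3 x^{4} - 8 x^{3} - 27 x^{2} + 13 x + 10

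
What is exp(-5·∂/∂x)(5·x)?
5 x - 25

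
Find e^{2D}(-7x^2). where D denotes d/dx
- 7 x^{2} - 28 x - 28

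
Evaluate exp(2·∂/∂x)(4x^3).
4 x^{3} + 24 x^{2} + 48 x + 32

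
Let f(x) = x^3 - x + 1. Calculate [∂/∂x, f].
3 x^{2} - 1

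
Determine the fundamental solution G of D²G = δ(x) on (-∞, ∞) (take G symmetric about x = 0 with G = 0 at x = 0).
\frac{|x|}{2}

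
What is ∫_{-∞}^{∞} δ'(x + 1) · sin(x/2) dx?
- \frac{\cos{\left(\frac{1}{2} \right)}}{2}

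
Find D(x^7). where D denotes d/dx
7 x^{6}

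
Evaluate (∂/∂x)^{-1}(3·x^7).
\frac{3 x^{8}}{8}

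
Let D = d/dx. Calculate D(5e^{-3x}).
- 15 e^{- 3 x}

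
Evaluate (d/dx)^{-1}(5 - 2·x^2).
- \frac{2 x^{3}}{3} + 5 x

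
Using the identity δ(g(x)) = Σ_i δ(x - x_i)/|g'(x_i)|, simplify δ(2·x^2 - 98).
\frac{\delta(x - 7) + \delta(x + 7)}{28}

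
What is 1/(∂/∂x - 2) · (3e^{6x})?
\frac{3 e^{6 x}}{4}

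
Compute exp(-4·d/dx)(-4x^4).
- 4 x^{4} + 64 x^{3} - 384 x^{2} + 1024 x - 1024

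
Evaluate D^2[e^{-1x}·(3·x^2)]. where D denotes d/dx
3 \left(x^{2} - 4 x + 2\right) e^{- x}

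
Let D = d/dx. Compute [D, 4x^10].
40 x^{9}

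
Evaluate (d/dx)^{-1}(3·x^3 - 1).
\frac{3 x^{4}}{4} - x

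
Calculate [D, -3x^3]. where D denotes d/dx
- 9 x^{2}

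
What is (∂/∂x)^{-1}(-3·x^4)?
- \frac{3 x^{5}}{5}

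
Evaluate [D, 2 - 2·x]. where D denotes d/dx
-2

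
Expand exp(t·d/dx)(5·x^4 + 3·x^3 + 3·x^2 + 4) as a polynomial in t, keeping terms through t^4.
5 t^{4} + t^{3} \left(20 x + 3\right) + t^{2} \left(30 x^{2} + 9 x + 3\right) + t x \left(20 x^{2} + 9 x + 6\right) + 5 x^{4} + 3 x^{3} + 3 x^{2} + 4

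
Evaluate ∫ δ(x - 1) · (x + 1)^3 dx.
8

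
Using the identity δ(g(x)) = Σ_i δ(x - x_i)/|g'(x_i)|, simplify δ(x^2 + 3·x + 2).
\frac{\delta(x + 2) + \delta(x + 1)}{1}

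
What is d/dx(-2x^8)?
- 16 x^{7}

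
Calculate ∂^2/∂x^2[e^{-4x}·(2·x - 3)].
32 \left(x - 2\right) e^{- 4 x}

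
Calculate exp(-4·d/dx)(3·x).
3 x - 12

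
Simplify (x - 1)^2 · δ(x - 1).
0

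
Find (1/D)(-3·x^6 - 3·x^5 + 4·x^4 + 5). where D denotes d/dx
- \frac{3 x^{7}}{7} - \frac{x^{6}}{2} + \frac{4 x^{5}}{5} + 5 x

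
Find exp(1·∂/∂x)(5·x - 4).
5 x + 1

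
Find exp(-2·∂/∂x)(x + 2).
x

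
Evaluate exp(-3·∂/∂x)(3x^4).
3 x^{4} - 36 x^{3} + 162 x^{2} - 324 x + 243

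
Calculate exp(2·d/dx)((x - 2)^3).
x^{3}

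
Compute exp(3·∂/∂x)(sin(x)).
\sin{\left(x + 3 \right)}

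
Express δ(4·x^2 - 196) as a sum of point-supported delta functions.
\frac{\delta(x - 7) + \delta(x + 7)}{56}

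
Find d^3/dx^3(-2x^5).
- 120 x^{2}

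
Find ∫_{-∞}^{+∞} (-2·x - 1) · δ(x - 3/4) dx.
- \frac{5}{2}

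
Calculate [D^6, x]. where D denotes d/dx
6D^{5}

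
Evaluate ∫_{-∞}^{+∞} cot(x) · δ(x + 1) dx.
- \cot{\left(1 \right)}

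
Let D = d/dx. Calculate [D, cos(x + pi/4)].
- \sin{\left(x + \frac{\pi}{4} \right)}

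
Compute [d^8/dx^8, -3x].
-24\frac{d^{7}}{dx^{7}}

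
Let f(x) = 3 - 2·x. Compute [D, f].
-2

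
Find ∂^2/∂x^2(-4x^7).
- 168 x^{5}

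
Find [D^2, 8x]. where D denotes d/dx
16D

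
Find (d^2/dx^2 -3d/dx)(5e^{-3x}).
90 e^{- 3 x}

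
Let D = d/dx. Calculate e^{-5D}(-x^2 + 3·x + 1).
- x^{2} + 13 x - 39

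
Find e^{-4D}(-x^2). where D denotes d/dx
- x^{2} + 8 x - 16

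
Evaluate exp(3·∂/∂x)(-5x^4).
- 5 x^{4} - 60 x^{3} - 270 x^{2} - 540 x - 405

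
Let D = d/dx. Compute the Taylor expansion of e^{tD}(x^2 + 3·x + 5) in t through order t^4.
t^{2} + t \left(2 x + 3\right) + x^{2} + 3 x + 5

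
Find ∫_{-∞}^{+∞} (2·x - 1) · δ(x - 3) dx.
5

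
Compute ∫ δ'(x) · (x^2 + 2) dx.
0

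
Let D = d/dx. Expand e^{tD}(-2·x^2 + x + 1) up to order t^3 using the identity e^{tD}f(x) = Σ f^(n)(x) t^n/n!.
- 2 t^{2} - t \left(4 x - 1\right) - 2 x^{2} + x + 1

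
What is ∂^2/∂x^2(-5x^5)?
- 100 x^{3}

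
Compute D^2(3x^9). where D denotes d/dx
216 x^{7}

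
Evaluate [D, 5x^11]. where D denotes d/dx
55 x^{10}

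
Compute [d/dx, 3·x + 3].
3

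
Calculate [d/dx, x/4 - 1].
\frac{1}{4}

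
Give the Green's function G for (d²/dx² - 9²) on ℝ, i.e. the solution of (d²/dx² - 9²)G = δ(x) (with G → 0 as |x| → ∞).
-\frac{e^{-9|x|}}{18}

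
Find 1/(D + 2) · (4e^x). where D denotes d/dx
\frac{4 e^{x}}{3}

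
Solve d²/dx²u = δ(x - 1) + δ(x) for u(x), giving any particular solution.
\frac{|x - 1|}{2} + \frac{|x|}{2}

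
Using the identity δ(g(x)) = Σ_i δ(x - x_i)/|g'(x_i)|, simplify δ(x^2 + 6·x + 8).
\frac{\delta(x + 4) + \delta(x + 2)}{2}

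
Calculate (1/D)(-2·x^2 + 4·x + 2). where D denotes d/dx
- \frac{2 x^{3}}{3} + 2 x^{2} + 2 x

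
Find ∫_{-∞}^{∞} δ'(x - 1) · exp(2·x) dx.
- 2 e^{2}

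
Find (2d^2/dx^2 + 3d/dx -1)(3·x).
9 - 3 x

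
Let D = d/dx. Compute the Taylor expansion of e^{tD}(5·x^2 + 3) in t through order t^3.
5 t^{2} + 10 t x + 5 x^{2} + 3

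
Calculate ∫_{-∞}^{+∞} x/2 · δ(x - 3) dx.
\frac{3}{2}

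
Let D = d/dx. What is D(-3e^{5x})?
- 15 e^{5 x}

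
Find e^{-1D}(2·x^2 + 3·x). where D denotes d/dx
2 x^{2} - x - 1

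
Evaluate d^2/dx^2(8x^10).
720 x^{8}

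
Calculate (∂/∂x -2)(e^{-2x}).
- 4 e^{- 2 x}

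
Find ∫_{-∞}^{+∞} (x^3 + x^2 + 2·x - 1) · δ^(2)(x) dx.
2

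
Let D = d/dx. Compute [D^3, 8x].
24D^{2}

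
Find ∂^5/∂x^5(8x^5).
960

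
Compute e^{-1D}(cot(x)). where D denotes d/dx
\cot{\left(x - 1 \right)}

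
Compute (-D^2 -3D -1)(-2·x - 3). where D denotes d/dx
2 x + 9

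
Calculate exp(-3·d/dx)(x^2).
x^{2} - 6 x + 9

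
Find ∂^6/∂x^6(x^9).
60480 x^{3}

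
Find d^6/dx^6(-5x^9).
- 302400 x^{3}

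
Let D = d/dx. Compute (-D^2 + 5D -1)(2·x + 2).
8 - 2 x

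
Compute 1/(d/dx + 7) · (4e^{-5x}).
2 e^{- 5 x}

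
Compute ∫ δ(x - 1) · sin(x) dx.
\sin{\left(1 \right)}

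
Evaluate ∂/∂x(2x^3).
6 x^{2}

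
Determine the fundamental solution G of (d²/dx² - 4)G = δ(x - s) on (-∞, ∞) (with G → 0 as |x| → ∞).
-\frac{e^{-2|x-s|}}{4}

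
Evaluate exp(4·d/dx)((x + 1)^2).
x^{2} + 10 x + 25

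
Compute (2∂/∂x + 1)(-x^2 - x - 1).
- x^{2} - 5 x - 3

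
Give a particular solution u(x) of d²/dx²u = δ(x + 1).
\frac{|x + 1|}{2}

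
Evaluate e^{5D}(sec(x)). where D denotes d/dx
\sec{\left(x + 5 \right)}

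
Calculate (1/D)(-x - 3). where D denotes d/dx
- \frac{x^{2}}{2} - 3 x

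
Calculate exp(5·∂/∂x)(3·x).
3 x + 15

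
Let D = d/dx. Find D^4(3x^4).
72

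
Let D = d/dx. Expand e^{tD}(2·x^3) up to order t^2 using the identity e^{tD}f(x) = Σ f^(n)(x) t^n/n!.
2 x \left(3 t^{2} + 3 t x + x^{2}\right)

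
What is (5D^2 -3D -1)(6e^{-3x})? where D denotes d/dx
318 e^{- 3 x}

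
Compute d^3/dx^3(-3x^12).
- 3960 x^{9}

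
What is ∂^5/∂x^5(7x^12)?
665280 x^{7}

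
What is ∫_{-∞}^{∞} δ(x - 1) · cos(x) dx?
\cos{\left(1 \right)}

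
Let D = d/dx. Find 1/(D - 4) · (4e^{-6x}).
- \frac{2 e^{- 6 x}}{5}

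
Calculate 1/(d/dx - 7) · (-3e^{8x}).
- 3 e^{8 x}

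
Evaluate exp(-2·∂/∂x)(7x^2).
7 x^{2} - 28 x + 28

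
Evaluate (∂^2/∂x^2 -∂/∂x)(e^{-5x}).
30 e^{- 5 x}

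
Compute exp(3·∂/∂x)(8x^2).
8 x^{2} + 48 x + 72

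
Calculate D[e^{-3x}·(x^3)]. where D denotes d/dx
3 x^{2} \left(1 - x\right) e^{- 3 x}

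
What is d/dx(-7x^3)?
- 21 x^{2}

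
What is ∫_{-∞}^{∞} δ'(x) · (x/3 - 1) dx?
- \frac{1}{3}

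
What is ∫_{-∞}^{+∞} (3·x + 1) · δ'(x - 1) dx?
-3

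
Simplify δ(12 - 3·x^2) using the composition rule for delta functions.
\frac{\delta(x - 2) + \delta(x + 2)}{12}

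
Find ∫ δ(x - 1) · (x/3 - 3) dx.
- \frac{8}{3}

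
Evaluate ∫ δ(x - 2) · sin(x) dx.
\sin{\left(2 \right)}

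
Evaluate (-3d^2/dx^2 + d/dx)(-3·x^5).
15 x^{3} \left(12 - x\right)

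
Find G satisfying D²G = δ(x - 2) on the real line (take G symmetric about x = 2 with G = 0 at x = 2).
\frac{|x - 2|}{2}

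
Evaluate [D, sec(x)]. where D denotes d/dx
\tan{\left(x \right)} \sec{\left(x \right)}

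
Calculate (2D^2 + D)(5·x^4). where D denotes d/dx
20 x^{2} \left(x + 6\right)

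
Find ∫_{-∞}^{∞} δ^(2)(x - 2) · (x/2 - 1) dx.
0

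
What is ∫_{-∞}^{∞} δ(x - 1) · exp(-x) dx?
e^{-1}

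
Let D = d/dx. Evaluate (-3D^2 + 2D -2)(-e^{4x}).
42 e^{4 x}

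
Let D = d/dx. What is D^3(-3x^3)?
-18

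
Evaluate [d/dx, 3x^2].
6 x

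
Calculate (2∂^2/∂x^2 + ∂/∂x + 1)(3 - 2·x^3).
- 2 x^{3} - 6 x^{2} - 24 x + 3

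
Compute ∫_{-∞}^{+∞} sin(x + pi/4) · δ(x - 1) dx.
\sin{\left(\frac{\pi}{4} + 1 \right)}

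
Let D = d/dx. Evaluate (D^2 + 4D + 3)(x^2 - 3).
3 x^{2} + 8 x - 7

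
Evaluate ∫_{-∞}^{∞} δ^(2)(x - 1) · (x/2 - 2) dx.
0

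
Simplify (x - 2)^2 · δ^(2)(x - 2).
2\delta(x - 2)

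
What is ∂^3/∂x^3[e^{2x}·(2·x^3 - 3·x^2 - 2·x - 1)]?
\left(16 x^{3} + 48 x^{2} - 16 x - 56\right) e^{2 x}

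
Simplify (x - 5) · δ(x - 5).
0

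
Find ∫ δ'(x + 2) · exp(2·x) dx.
- \frac{2}{e^{4}}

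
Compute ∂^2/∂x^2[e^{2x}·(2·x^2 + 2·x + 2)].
\left(8 x^{2} + 24 x + 20\right) e^{2 x}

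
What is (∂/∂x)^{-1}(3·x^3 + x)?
\frac{3 x^{4}}{4} + \frac{x^{2}}{2}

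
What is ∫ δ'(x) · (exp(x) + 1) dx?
-1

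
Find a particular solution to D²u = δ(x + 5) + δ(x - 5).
\frac{|x + 5|}{2} + \frac{|x - 5|}{2}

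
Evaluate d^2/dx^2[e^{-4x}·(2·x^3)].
4 x \left(8 x^{2} - 12 x + 3\right) e^{- 4 x}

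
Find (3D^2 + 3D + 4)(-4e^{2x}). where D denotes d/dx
- 88 e^{2 x}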